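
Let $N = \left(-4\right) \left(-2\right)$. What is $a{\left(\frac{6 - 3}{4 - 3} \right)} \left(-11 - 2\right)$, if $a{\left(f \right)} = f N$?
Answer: $-312$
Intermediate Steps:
$N = 8$
$a{\left(f \right)} = 8 f$ ($a{\left(f \right)} = f 8 = 8 f$)
$a{\left(\frac{6 - 3}{4 - 3} \right)} \left(-11 - 2\right) = 8 \frac{6 - 3}{4 - 3} \left(-11 - 2\right) = 8 \cdot \frac{3}{1} \left(-13\right) = 8 \cdot 3 \cdot 1 \left(-13\right) = 8 \cdot 3 \left(-13\right) = 24 \left(-13\right) = -312$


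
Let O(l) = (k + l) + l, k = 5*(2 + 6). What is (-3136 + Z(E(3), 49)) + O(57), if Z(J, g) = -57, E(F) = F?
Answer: -3039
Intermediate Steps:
k = 40 (k = 5*8 = 40)
O(l) = 40 + 2*l (O(l) = (40 + l) + l = 40 + 2*l)
(-3136 + Z(E(3), 49)) + O(57) = (-3136 - 57) + (40 + 2*57) = -3193 + (40 + 114) = -3193 + 154 = -3039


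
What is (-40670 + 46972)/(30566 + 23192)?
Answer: 3151/26879 ≈ 0.11723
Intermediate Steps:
(-40670 + 46972)/(30566 + 23192) = 6302/53758 = 6302*(1/53758) = 3151/26879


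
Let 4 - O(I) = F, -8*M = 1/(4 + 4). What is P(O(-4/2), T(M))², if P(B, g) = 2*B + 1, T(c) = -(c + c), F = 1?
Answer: 49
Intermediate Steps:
M = -1/64 (M = -1/(8*(4 + 4)) = -⅛/8 = -⅛*⅛ = -1/64 ≈ -0.015625)
O(I) = 3 (O(I) = 4 - 1*1 = 4 - 1 = 3)
T(c) = -2*c
P(B, g) = 1 + 2*B
P(O(-4/2), T(M))² = (1 + 2*3)² = (1 + 6)² = 7² = 49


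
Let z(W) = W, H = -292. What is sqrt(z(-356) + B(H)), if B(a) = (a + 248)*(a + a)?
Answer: 2*sqrt(6335) ≈ 159.19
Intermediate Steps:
B(a) = 2*a*(248 + a) (B(a) = (248 + a)*(2*a) = 2*a*(248 + a))
sqrt(z(-356) + B(H)) = sqrt(-356 + 2*(-292)*(248 - 292)) = sqrt(-356 + 2*(-292)*(-44)) = sqrt(-356 + 25696) = sqrt(25340) = 2*sqrt(6335)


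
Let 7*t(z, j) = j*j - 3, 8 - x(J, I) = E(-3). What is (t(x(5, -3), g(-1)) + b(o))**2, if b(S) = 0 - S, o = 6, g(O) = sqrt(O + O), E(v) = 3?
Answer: 2209/49 ≈ 45.082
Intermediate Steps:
x(J, I) = 5 (x(J, I) = 8 - 1*3 = 8 - 3 = 5)
g(O) = sqrt(2)*sqrt(O) (g(O) = sqrt(2*O) = sqrt(2)*sqrt(O))
t(z, j) = -3/7 + j**2/7 (t(z, j) = (j*j - 3)/7 = (j**2 - 3)/7 = (-3 + j**2)/7 = -3/7 + j**2/7)
b(S) = -S
(t(x(5, -3), g(-1)) + b(o))**2 = ((-3/7 + (sqrt(2)*sqrt(-1))**2/7) - 1*6)**2 = ((-3/7 + (sqrt(2)*I)**2/7) - 6)**2 = ((-3/7 + (I*sqrt(2))**2/7) - 6)**2 = ((-3/7 + (1/7)*(-2)) - 6)**2 = ((-3/7 - 2/7) - 6)**2 = (-5/7 - 6)**2 = (-47/7)**2 = 2209/49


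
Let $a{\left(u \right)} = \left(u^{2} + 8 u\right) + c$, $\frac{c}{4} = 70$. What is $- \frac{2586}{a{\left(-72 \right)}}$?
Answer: $- \frac{1293}{2444} \approx -0.52905$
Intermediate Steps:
$c = 280$ ($c = 4 \cdot 70 = 280$)
$a{\left(u \right)} = 280 + u^{2} + 8 u$ ($a{\left(u \right)} = \left(u^{2} + 8 u\right) + 280 = 280 + u^{2} + 8 u$)
$- \frac{2586}{a{\left(-72 \right)}} = - \frac{2586}{280 + \left(-72\right)^{2} + 8 \left(-72\right)} = - \frac{2586}{280 + 5184 - 576} = - \frac{2586}{4888} = \left(-2586\right) \frac{1}{4888} = - \frac{1293}{2444}$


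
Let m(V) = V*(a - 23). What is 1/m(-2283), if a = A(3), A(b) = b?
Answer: 1/45660 ≈ 2.1901e-5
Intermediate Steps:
a = 3
m(V) = -20*V (m(V) = V*(3 - 23) = V*(-20) = -20*V)
1/m(-2283) = 1/(-20*(-2283)) = 1/45660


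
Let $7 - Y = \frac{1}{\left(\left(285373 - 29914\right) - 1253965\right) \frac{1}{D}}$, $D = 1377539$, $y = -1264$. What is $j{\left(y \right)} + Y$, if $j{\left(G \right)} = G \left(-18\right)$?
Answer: $\frac{22726375593}{998506} \approx 22760.0$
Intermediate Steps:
$j{\left(G \right)} = - 18 G$
$Y = \frac{8367081}{998506}$ ($Y = 7 - \frac{1}{\left(\left(285373 - 29914\right) - 1253965\right) \frac{1}{1377539}} = 7 - \frac{1}{\left(255459 - 1253965\right) \frac{1}{1377539}} = 7 - \frac{1}{\left(-998506\right) \frac{1}{1377539}} = 7 - \frac{1}{- \frac{998506}{1377539}} = 7 - - \frac{1377539}{998506} = 7 + \frac{1377539}{998506} = \frac{8367081}{998506} \approx 8.3796$)
$j{\left(y \right)} + Y = \left(-18\right) \left(-1264\right) + \frac{8367081}{998506} = 22752 + \frac{8367081}{998506} = \frac{22726375593}{998506}$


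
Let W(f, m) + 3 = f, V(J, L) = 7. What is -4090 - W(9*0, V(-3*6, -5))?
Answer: -4087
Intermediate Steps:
W(f, m) = -3 + f
-4090 - W(9*0, V(-3*6, -5)) = -4090 - (-3 + 9*0) = -4090 - (-3 + 0) = -4090 - 1*(-3) = -4090 + 3 = -4087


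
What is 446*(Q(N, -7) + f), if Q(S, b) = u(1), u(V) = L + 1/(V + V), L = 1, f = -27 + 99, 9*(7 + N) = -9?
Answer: 32781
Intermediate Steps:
N = -8 (N = -7 + (⅑)*(-9) = -7 - 1 = -8)
f = 72
u(V) = 1 + 1/(2*V) (u(V) = 1 + 1/(V + V) = 1 + 1/(2*V))
Q(S, b) = 3/2 (Q(S, b) = (½ + 1)/1 = 1*(3/2) = 3/2)
446*(Q(N, -7) + f) = 446*(3/2 + 72) = 446*(147/2) = 32781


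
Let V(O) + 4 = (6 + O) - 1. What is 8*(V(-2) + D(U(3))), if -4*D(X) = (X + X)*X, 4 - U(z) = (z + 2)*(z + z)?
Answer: -2712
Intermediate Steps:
U(z) = 4 - 2*z*(2 + z) (U(z) = 4 - (z + 2)*(z + z) = 4 - (2 + z)*2*z = 4 - 2*z*(2 + z))
D(X) = -X**2/2 (D(X) = -(X + X)*X/4 = -2*X*X/4 = -X**2/2)
V(O) = 1 + O (V(O) = -4 + ((6 + O) - 1) = -4 + (5 + O) = 1 + O)
8*(V(-2) + D(U(3))) = 8*((1 - 2) - (4 - 4*3 - 2*3**2)**2/2) = 8*(-1 - (4 - 12 - 2*9)**2/2) = 8*(-1 - (4 - 12 - 18)**2/2) = 8*(-1 - 1/2*(-26)**2) = 8*(-1 - 1/2*676) = 8*(-1 - 338) = 8*(-339) = -2712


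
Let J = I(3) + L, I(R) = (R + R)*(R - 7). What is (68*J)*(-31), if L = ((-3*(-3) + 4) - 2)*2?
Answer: 4216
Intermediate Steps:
I(R) = 2*R*(-7 + R) (I(R) = (2*R)*(-7 + R) = 2*R*(-7 + R))
L = 22 (L = ((9 + 4) - 2)*2 = (13 - 2)*2 = 11*2 = 22)
J = -2 (J = 2*3*(-7 + 3) + 22 = 2*3*(-4) + 22 = -24 + 22 = -2)
(68*J)*(-31) = (68*(-2))*(-31) = -136*(-31) = 4216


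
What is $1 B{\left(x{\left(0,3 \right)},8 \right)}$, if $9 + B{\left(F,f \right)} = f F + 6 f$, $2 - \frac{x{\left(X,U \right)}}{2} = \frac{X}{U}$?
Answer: $71$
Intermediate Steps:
$x{\left(X,U \right)} = 4 - \frac{2 X}{U}$ ($x{\left(X,U \right)} = 4 - 2 \frac{X}{U} = 4 - \frac{2 X}{U}$)
$B{\left(F,f \right)} = -9 + 6 f + F f$ ($B{\left(F,f \right)} = -9 + \left(f F + 6 f\right) = -9 + \left(F f + 6 f\right) = -9 + \left(6 f + F f\right) = -9 + 6 f + F f$)
$1 B{\left(x{\left(0,3 \right)},8 \right)} = 1 \left(-9 + 6 \cdot 8 + \left(4 - \frac{0}{3}\right) 8\right) = 1 \left(-9 + 48 + \left(4 - 0 \cdot \frac{1}{3}\right) 8\right) = 1 \left(-9 + 48 + \left(4 + 0\right) 8\right) = 1 \left(-9 + 48 + 4 \cdot 8\right) = 1 \left(-9 + 48 + 32\right) = 1 \cdot 71 = 71$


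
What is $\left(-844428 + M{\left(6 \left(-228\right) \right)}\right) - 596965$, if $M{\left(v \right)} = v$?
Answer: $-1442761$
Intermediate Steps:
$\left(-844428 + M{\left(6 \left(-228\right) \right)}\right) - 596965 = \left(-844428 + 6 \left(-228\right)\right) - 596965 = \left(-844428 - 1368\right) - 596965 = -845796 - 596965 = -1442761$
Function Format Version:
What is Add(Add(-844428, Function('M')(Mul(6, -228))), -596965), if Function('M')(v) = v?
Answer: -1442761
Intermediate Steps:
Add(Add(-844428, Function('M')(Mul(6, -228))), -596965) = Add(Add(-844428, Mul(6, -228)), -596965) = Add(Add(-844428, -1368), -596965) = Add(-845796, -596965) = -1442761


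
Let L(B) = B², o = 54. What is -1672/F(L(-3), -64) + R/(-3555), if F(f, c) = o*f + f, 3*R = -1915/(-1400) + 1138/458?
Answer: -2310105907/683839800 ≈ -3.3781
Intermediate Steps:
R = 247027/192360 (R = (-1915/(-1400) + 1138/458)/3 = (-1915*(-1/1400) + 1138*(1/458))/3 = (383/280 + 569/229)/3 = (⅓)*(247027/64120) = 247027/192360 ≈ 1.2842)
F(f, c) = 55*f (F(f, c) = 54*f + f = 55*f)
-1672/F(L(-3), -64) + R/(-3555) = -1672/(55*(-3)²) + (247027/192360)/(-3555) = -1672/(55*9) + (247027/192360)*(-1/3555) = -1672/495 - 247027/683839800 = -1672*1/495 - 247027/683839800 = -152/45 - 247027/683839800 = -2310105907/683839800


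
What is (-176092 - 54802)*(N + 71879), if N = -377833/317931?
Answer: -5276432291637304/317931 ≈ -1.6596e+10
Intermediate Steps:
N = -377833/317931 (N = -377833*1/317931 = -377833/317931 ≈ -1.1884)
(-176092 - 54802)*(N + 71879) = (-176092 - 54802)*(-377833/317931 + 71879) = -230894*22852184516/317931 = -5276432291637304/317931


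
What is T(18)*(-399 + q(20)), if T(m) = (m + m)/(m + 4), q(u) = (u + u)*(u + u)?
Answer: 21618/11 ≈ 1965.3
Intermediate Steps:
q(u) = 4*u² (q(u) = (2*u)*(2*u) = 4*u²)
T(m) = 2*m/(4 + m) (T(m) = (2*m)/(4 + m) = 2*m/(4 + m))
T(18)*(-399 + q(20)) = (2*18/(4 + 18))*(-399 + 4*20²) = (2*18/22)*(-399 + 4*400) = (2*18*(1/22))*(-399 + 1600) = (18/11)*1201 = 21618/11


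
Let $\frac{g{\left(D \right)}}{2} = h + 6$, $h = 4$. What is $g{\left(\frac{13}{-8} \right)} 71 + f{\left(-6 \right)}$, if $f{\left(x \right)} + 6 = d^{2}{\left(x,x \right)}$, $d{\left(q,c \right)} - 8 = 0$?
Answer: $1478$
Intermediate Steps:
$d{\left(q,c \right)} = 8$ ($d{\left(q,c \right)} = 8 + 0 = 8$)
$g{\left(D \right)} = 20$ ($g{\left(D \right)} = 2 \left(4 + 6\right) = 2 \cdot 10 = 20$)
$f{\left(x \right)} = 58$ ($f{\left(x \right)} = -6 + 8^{2} = -6 + 64 = 58$)
$g{\left(\frac{13}{-8} \right)} 71 + f{\left(-6 \right)} = 20 \cdot 71 + 58 = 1420 + 58 = 1478$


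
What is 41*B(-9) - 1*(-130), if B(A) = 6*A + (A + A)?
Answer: -2822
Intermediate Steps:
B(A) = 8*A (B(A) = 6*A + 2*A = 8*A)
41*B(-9) - 1*(-130) = 41*(8*(-9)) - 1*(-130) = 41*(-72) + 130 = -2952 + 130 = -2822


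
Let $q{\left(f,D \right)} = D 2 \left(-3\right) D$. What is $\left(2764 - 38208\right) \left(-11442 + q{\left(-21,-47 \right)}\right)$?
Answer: $875325024$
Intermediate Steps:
$q{\left(f,D \right)} = - 6 D^{2}$ ($q{\left(f,D \right)} = D \left(-6\right) D = - 6 D D = - 6 D^{2}$)
$\left(2764 - 38208\right) \left(-11442 + q{\left(-21,-47 \right)}\right) = \left(2764 - 38208\right) \left(-11442 - 6 \left(-47\right)^{2}\right) = - 35444 \left(-11442 - 13254\right) = \left(-35444\right) \left(-24696\right) = 875325024$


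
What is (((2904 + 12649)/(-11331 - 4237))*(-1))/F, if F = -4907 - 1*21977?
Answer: -15553/418530112 ≈ -3.7161e-5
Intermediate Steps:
F = -26884 (F = -4907 - 21977 = -26884)
(((2904 + 12649)/(-11331 - 4237))*(-1))/F = (((2904 + 12649)/(-11331 - 4237))*(-1))/(-26884) = ((15553/(-15568))*(-1))*(-1/26884) = ((15553*(-1/15568))*(-1))*(-1/26884) = -15553/15568*(-1)*(-1/26884) = (15553/15568)*(-1/26884) = -15553/418530112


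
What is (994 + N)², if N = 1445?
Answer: 5948721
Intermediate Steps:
(994 + N)² = (994 + 1445)² = 2439² = 5948721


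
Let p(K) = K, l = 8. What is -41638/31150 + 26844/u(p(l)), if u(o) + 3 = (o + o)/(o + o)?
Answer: -209068469/15575 ≈ -13423.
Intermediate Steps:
u(o) = -2 (u(o) = -3 + (o + o)/(o + o) = -3 + (2*o)/((2*o)) = -3 + (2*o)*(1/(2*o)) = -3 + 1 = -2)
-41638/31150 + 26844/u(p(l)) = -41638/31150 + 26844/(-2) = -41638*1/31150 + 26844*(-½) = -20819/15575 - 13422 = -209068469/15575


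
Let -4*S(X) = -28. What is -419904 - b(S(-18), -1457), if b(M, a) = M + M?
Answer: -419918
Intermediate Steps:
S(X) = 7 (S(X) = -1/4*(-28) = 7)
b(M, a) = 2*M
-419904 - b(S(-18), -1457) = -419904 - 2*7 = -419904 - 1*14 = -419904 - 14 = -419918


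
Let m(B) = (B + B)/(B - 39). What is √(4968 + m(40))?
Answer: 2*√1262 ≈ 71.049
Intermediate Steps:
m(B) = 2*B/(-39 + B) (m(B) = (2*B)/(-39 + B) = 2*B/(-39 + B))
√(4968 + m(40)) = √(4968 + 2*40/(-39 + 40)) = √(4968 + 2*40/1) = √(4968 + 2*40*1) = √(4968 + 80) = √5048 = 2*√1262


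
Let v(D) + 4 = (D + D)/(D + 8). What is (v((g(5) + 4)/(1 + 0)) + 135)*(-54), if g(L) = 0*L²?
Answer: -7110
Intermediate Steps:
g(L) = 0
v(D) = -4 + 2*D/(8 + D) (v(D) = -4 + (D + D)/(D + 8) = -4 + (2*D)/(8 + D) = -4 + 2*D/(8 + D))
(v((g(5) + 4)/(1 + 0)) + 135)*(-54) = (2*(-16 - (0 + 4)/(1 + 0))/(8 + (0 + 4)/(1 + 0)) + 135)*(-54) = (2*(-16 - 4/1)/(8 + 4/1) + 135)*(-54) = (2*(-16 - 4)/(8 + 4*1) + 135)*(-54) = (2*(-16 - 1*4)/(8 + 4) + 135)*(-54) = (2*(-16 - 4)/12 + 135)*(-54) = (2*(1/12)*(-20) + 135)*(-54) = (-10/3 + 135)*(-54) = (395/3)*(-54) = -7110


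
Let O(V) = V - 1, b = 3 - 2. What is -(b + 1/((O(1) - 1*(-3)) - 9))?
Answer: -⅚ ≈ -0.83333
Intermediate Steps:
b = 1
O(V) = -1 + V
-(b + 1/((O(1) - 1*(-3)) - 9)) = -(1 + 1/(((-1 + 1) - 1*(-3)) - 9)) = -(1 + 1/((0 + 3) - 9)) = -(1 + 1/(3 - 9)) = -(1 + 1/(-6)) = -(1 - ⅙) = -1*⅚ = -⅚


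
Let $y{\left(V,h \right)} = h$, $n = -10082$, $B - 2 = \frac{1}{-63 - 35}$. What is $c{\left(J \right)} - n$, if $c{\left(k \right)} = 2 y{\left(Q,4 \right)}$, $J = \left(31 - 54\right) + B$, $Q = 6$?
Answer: $10090$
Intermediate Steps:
$B = \frac{195}{98}$ ($B = 2 + \frac{1}{-63 - 35} = 2 + \frac{1}{-98} = 2 - \frac{1}{98} = \frac{195}{98} \approx 1.9898$)
$J = - \frac{2059}{98}$ ($J = \left(31 - 54\right) + \frac{195}{98} = -23 + \frac{195}{98} = - \frac{2059}{98} \approx -21.01$)
$c{\left(k \right)} = 8$ ($c{\left(k \right)} = 2 \cdot 4 = 8$)
$c{\left(J \right)} - n = 8 - -10082 = 8 + 10082 = 10090$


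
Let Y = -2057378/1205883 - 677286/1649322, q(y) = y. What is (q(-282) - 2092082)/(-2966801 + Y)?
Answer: 12844075616115786/18211861592832745 ≈ 0.70526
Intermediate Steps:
Y = -25987694267/12277094823 (Y = -2057378*1/1205883 - 677286*1/1649322 = -2057378/1205883 - 37627/91629 = -25987694267/12277094823 ≈ -2.1168)
(q(-282) - 2092082)/(-2966801 + Y) = (-282 - 2092082)/(-2966801 - 25987694267/12277094823) = -2092364/(-36423723185665490/12277094823) = -2092364*(-12277094823/36423723185665490) = 12844075616115786/18211861592832745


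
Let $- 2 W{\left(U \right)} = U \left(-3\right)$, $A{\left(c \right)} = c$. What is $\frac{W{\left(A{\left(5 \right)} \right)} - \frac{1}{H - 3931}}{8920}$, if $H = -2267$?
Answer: $\frac{23243}{27643080} \approx 0.00084083$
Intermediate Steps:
$W{\left(U \right)} = \frac{3 U}{2}$ ($W{\left(U \right)} = - \frac{U \left(-3\right)}{2} = - \frac{\left(-3\right) U}{2} = \frac{3 U}{2}$)
$\frac{W{\left(A{\left(5 \right)} \right)} - \frac{1}{H - 3931}}{8920} = \frac{\frac{3}{2} \cdot 5 - \frac{1}{-2267 - 3931}}{8920} = \left(\frac{15}{2} - \frac{1}{-6198}\right) \frac{1}{8920} = \left(\frac{15}{2} - - \frac{1}{6198}\right) \frac{1}{8920} = \left(\frac{15}{2} + \frac{1}{6198}\right) \frac{1}{8920} = \frac{23243}{3099} \cdot \frac{1}{8920} = \frac{23243}{27643080}$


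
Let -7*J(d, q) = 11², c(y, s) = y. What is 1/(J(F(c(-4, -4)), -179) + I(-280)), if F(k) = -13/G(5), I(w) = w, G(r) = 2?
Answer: -7/2081 ≈ -0.0033638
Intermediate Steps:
F(k) = -13/2
J(d, q) = -121/7 (J(d, q) = -⅐*11² = -⅐*121 = -121/7)
1/(J(F(c(-4, -4)), -179) + I(-280)) = 1/(-121/7 - 280) = 1/(-2081/7) = -7/2081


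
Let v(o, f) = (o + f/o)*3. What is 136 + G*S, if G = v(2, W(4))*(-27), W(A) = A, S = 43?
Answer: -13796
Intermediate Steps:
v(o, f) = 3*o + 3*f/o
G = -324 (G = (3*2 + 3*4/2)*(-27) = (6 + 3*4*(½))*(-27) = (6 + 6)*(-27) = 12*(-27) = -324)
136 + G*S = 136 - 324*43 = 136 - 13932 = -13796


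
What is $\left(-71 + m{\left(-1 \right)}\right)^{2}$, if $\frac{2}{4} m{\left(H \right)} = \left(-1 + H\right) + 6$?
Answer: $3969$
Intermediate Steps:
$m{\left(H \right)} = 10 + 2 H$ ($m{\left(H \right)} = 2 \left(\left(-1 + H\right) + 6\right) = 2 \left(5 + H\right) = 10 + 2 H$)
$\left(-71 + m{\left(-1 \right)}\right)^{2} = \left(-71 + \left(10 + 2 \left(-1\right)\right)\right)^{2} = \left(-71 + \left(10 - 2\right)\right)^{2} = \left(-71 + 8\right)^{2} = \left(-63\right)^{2} = 3969$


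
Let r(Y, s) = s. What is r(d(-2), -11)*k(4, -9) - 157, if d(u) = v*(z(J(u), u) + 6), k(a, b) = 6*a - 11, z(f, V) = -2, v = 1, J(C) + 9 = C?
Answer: -300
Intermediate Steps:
J(C) = -9 + C
k(a, b) = -11 + 6*a
d(u) = 4 (d(u) = 1*(-2 + 6) = 1*4 = 4)
r(d(-2), -11)*k(4, -9) - 157 = -11*(-11 + 6*4) - 157 = -11*(-11 + 24) - 157 = -11*13 - 157 = -143 - 157 = -300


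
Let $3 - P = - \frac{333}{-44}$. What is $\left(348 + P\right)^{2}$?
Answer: $\frac{228342321}{1936} \approx 1.1795 \cdot 10^{5}$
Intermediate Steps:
$P = - \frac{201}{44}$ ($P = 3 - - \frac{333}{-44} = 3 - \left(-333\right) \left(- \frac{1}{44}\right) = 3 - \frac{333}{44} = - \frac{201}{44} \approx -4.5682$)
$\left(348 + P\right)^{2} = \left(348 - \frac{201}{44}\right)^{2} = \left(\frac{15111}{44}\right)^{2} = \frac{228342321}{1936}$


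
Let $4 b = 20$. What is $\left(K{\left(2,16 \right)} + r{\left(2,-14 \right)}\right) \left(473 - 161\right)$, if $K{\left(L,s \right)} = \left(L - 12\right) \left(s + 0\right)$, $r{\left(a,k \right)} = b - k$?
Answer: $-43992$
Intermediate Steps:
$b = 5$ ($b = \frac{1}{4} \cdot 20 = 5$)
$r{\left(a,k \right)} = 5 - k$
$K{\left(L,s \right)} = s \left(-12 + L\right)$ ($K{\left(L,s \right)} = \left(-12 + L\right) s = s \left(-12 + L\right)$)
$\left(K{\left(2,16 \right)} + r{\left(2,-14 \right)}\right) \left(473 - 161\right) = \left(16 \left(-12 + 2\right) + \left(5 - -14\right)\right) \left(473 - 161\right) = \left(16 \left(-10\right) + \left(5 + 14\right)\right) \left(473 - 161\right) = \left(-160 + 19\right) 312 = \left(-141\right) 312 = -43992$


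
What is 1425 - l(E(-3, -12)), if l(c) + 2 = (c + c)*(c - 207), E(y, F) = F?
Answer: -3829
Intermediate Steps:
l(c) = -2 + 2*c*(-207 + c) (l(c) = -2 + (c + c)*(c - 207) = -2 + (2*c)*(-207 + c) = -2 + 2*c*(-207 + c))
1425 - l(E(-3, -12)) = 1425 - (-2 - 414*(-12) + 2*(-12)²) = 1425 - (-2 + 4968 + 2*144) = 1425 - (-2 + 4968 + 288) = 1425 - 1*5254 = 1425 - 5254 = -3829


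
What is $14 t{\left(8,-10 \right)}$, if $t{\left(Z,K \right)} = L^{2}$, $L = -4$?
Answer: $224$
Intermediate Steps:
$t{\left(Z,K \right)} = 16$ ($t{\left(Z,K \right)} = \left(-4\right)^{2} = 16$)
$14 t{\left(8,-10 \right)} = 14 \cdot 16 = 224$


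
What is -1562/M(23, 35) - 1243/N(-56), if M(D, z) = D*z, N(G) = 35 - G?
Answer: -163251/10465 ≈ -15.600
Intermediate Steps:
-1562/M(23, 35) - 1243/N(-56) = -1562/(23*35) - 1243/(35 - 1*(-56)) = -1562/805 - 1243/(35 + 56) = -1562*1/805 - 1243/91 = -1562/805 - 1243*1/91 = -1562/805 - 1243/91 = -163251/10465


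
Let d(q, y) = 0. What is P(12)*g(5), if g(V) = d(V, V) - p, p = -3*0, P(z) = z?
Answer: 0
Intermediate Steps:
p = 0
g(V) = 0 (g(V) = 0 - 1*0 = 0 + 0 = 0)
P(12)*g(5) = 12*0 = 0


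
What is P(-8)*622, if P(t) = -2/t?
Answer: 311/2 ≈ 155.50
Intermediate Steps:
P(-8)*622 = -2/(-8)*622 = -2*(-⅛)*622 = (¼)*622 = 311/2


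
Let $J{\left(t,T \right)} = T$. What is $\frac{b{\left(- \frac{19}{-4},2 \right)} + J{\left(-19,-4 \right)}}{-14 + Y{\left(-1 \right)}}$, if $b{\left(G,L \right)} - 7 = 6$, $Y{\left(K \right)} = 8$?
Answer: $- \frac{3}{2} \approx -1.5$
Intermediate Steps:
$b{\left(G,L \right)} = 13$ ($b{\left(G,L \right)} = 7 + 6 = 13$)
$\frac{b{\left(- \frac{19}{-4},2 \right)} + J{\left(-19,-4 \right)}}{-14 + Y{\left(-1 \right)}} = \frac{13 - 4}{-14 + 8} = \frac{9}{-6} = 9 \left(- \frac{1}{6}\right) = - \frac{3}{2}$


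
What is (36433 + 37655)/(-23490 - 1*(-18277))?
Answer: -74088/5213 ≈ -14.212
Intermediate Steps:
(36433 + 37655)/(-23490 - 1*(-18277)) = 74088/(-23490 + 18277) = 74088/(-5213) = 74088*(-1/5213) = -74088/5213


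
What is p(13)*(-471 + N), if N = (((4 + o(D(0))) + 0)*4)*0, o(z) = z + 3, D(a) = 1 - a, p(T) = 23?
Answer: -10833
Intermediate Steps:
o(z) = 3 + z
N = 0 (N = (((4 + (3 + (1 - 1*0))) + 0)*4)*0 = (((4 + (3 + (1 + 0))) + 0)*4)*0 = (((4 + (3 + 1)) + 0)*4)*0 = (((4 + 4) + 0)*4)*0 = ((8 + 0)*4)*0 = (8*4)*0 = 32*0 = 0)
p(13)*(-471 + N) = 23*(-471 + 0) = 23*(-471) = -10833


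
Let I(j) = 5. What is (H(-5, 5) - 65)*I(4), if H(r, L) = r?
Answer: -350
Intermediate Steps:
(H(-5, 5) - 65)*I(4) = (-5 - 65)*5 = -70*5 = -350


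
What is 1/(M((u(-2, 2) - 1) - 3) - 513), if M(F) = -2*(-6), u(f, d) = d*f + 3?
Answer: -1/501 ≈ -0.0019960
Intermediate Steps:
u(f, d) = 3 + d*f
M(F) = 12
1/(M((u(-2, 2) - 1) - 3) - 513) = 1/(12 - 513) = 1/(-501) = -1/501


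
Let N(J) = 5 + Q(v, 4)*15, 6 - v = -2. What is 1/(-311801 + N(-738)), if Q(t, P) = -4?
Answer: -1/311856 ≈ -3.2066e-6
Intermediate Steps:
v = 8 (v = 6 - 1*(-2) = 6 + 2 = 8)
N(J) = -55 (N(J) = 5 - 4*15 = 5 - 60 = -55)
1/(-311801 + N(-738)) = 1/(-311801 - 55) = 1/(-311856) = -1/311856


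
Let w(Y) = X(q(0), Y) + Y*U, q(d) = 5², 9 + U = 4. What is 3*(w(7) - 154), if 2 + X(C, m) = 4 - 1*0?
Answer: -561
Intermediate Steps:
U = -5 (U = -9 + 4 = -5)
q(d) = 25
X(C, m) = 2 (X(C, m) = -2 + (4 - 1*0) = -2 + (4 + 0) = -2 + 4 = 2)
w(Y) = 2 - 5*Y (w(Y) = 2 + Y*(-5) = 2 - 5*Y)
3*(w(7) - 154) = 3*((2 - 5*7) - 154) = 3*((2 - 35) - 154) = 3*(-33 - 154) = 3*(-187) = -561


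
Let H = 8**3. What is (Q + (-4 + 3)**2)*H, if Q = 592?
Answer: 303616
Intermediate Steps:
H = 512
(Q + (-4 + 3)**2)*H = (592 + (-4 + 3)**2)*512 = (592 + (-1)**2)*512 = (592 + 1)*512 = 593*512 = 303616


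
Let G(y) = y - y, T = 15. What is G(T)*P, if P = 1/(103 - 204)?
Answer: 0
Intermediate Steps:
P = -1/101 (P = 1/(-101) = -1/101 ≈ -0.0099010)
G(y) = 0
G(T)*P = 0*(-1/101) = 0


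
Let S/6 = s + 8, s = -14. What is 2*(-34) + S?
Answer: -104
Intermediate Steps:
S = -36 (S = 6*(-14 + 8) = 6*(-6) = -36)
2*(-34) + S = 2*(-34) - 36 = -68 - 36 = -104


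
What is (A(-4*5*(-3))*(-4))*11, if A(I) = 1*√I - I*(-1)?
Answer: -2640 - 88*√15 ≈ -2980.8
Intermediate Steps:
A(I) = I + √I (A(I) = √I - (-1)*I = √I + I = I + √I)
(A(-4*5*(-3))*(-4))*11 = ((-4*5*(-3) + √(-4*5*(-3)))*(-4))*11 = ((-20*(-3) + √(-20*(-3)))*(-4))*11 = ((60 + √60)*(-4))*11 = ((60 + 2*√15)*(-4))*11 = (-240 - 8*√15)*11 = -2640 - 88*√15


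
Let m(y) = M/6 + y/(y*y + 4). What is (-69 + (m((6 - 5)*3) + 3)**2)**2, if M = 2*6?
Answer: 49519369/28561 ≈ 1733.8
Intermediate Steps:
M = 12
m(y) = 2 + y/(4 + y**2) (m(y) = 12/6 + y/(y*y + 4) = 12*(1/6) + y/(y**2 + 4) = 2 + y/(4 + y**2))
(-69 + (m((6 - 5)*3) + 3)**2)**2 = (-69 + ((8 + (6 - 5)*3 + 2*((6 - 5)*3)**2)/(4 + ((6 - 5)*3)**2) + 3)**2)**2 = (-69 + ((8 + 1*3 + 2*(1*3)**2)/(4 + (1*3)**2) + 3)**2)**2 = (-69 + ((8 + 3 + 2*3**2)/(4 + 3**2) + 3)**2)**2 = (-69 + ((8 + 3 + 2*9)/(4 + 9) + 3)**2)**2 = (-69 + ((8 + 3 + 18)/13 + 3)**2)**2 = (-69 + ((1/13)*29 + 3)**2)**2 = (-69 + (29/13 + 3)**2)**2 = (-69 + (68/13)**2)**2 = (-69 + 4624/169)**2 = (-7037/169)**2 = 49519369/28561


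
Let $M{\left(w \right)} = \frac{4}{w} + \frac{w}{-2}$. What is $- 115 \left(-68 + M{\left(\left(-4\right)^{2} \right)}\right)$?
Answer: $\frac{34845}{4} \approx 8711.3$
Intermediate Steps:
$M{\left(w \right)} = \frac{4}{w} - \frac{w}{2}$ ($M{\left(w \right)} = \frac{4}{w} + w \left(- \frac{1}{2}\right) = \frac{4}{w} - \frac{w}{2}$)
$- 115 \left(-68 + M{\left(\left(-4\right)^{2} \right)}\right) = - 115 \left(-68 + \left(\frac{4}{\left(-4\right)^{2}} - \frac{\left(-4\right)^{2}}{2}\right)\right) = - 115 \left(-68 + \left(\frac{4}{16} - 8\right)\right) = - 115 \left(-68 + \left(4 \cdot \frac{1}{16} - 8\right)\right) = - 115 \left(-68 + \left(\frac{1}{4} - 8\right)\right) = - 115 \left(-68 - \frac{31}{4}\right) = \left(-115\right) \left(- \frac{303}{4}\right) = \frac{34845}{4}$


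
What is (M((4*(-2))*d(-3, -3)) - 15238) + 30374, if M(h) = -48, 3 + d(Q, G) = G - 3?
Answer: 15088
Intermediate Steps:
d(Q, G) = -6 + G (d(Q, G) = -3 + (G - 3) = -3 + (-3 + G) = -6 + G)
(M((4*(-2))*d(-3, -3)) - 15238) + 30374 = (-48 - 15238) + 30374 = -15286 + 30374 = 15088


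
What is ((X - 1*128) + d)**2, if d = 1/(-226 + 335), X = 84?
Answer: 22992025/11881 ≈ 1935.2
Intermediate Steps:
d = 1/109 ≈ 0.0091743
((X - 1*128) + d)**2 = ((84 - 1*128) + 1/109)**2 = ((84 - 128) + 1/109)**2 = (-44 + 1/109)**2 = (-4795/109)**2 = 22992025/11881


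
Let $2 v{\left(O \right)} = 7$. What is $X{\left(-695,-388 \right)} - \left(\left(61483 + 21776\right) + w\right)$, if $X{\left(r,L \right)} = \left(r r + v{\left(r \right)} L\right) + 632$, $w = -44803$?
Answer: $443843$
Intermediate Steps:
$v{\left(O \right)} = \frac{7}{2}$ ($v{\left(O \right)} = \frac{1}{2} \cdot 7 = \frac{7}{2}$)
$X{\left(r,L \right)} = 632 + r^{2} + \frac{7 L}{2}$ ($X{\left(r,L \right)} = \left(r r + \frac{7 L}{2}\right) + 632 = \left(r^{2} + \frac{7 L}{2}\right) + 632 = 632 + r^{2} + \frac{7 L}{2}$)
$X{\left(-695,-388 \right)} - \left(\left(61483 + 21776\right) + w\right) = \left(632 + \left(-695\right)^{2} + \frac{7}{2} \left(-388\right)\right) - \left(\left(61483 + 21776\right) - 44803\right) = \left(632 + 483025 - 1358\right) - \left(83259 - 44803\right) = 482299 - 38456 = 443843$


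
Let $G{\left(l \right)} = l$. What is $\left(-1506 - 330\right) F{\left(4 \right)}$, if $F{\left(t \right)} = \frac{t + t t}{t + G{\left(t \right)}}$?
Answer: $-4590$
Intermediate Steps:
$F{\left(t \right)} = \frac{t + t^{2}}{2 t}$ ($F{\left(t \right)} = \frac{t + t t}{t + t} = \frac{t + t^{2}}{2 t}$)
$\left(-1506 - 330\right) F{\left(4 \right)} = \left(-1506 - 330\right) \left(\frac{1}{2} + \frac{1}{2} \cdot 4\right) = - 1836 \left(\frac{1}{2} + 2\right) = \left(-1836\right) \frac{5}{2} = -4590$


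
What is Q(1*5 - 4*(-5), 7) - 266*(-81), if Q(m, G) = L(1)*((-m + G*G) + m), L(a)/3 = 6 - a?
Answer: 22281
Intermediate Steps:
L(a) = 18 - 3*a (L(a) = 3*(6 - a) = 18 - 3*a)
Q(m, G) = 15*G² (Q(m, G) = (18 - 3*1)*((-m + G*G) + m) = (18 - 3)*((-m + G²) + m) = 15*((G² - m) + m) = 15*G²)
Q(1*5 - 4*(-5), 7) - 266*(-81) = 15*7² - 266*(-81) = 15*49 + 21546 = 735 + 21546 = 22281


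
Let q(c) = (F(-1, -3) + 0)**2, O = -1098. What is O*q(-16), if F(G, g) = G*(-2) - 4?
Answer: -4392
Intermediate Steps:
F(G, g) = -4 - 2*G (F(G, g) = -2*G - 4 = -4 - 2*G)
q(c) = 4 (q(c) = ((-4 - 2*(-1)) + 0)**2 = ((-4 + 2) + 0)**2 = (-2 + 0)**2 = (-2)**2 = 4)
O*q(-16) = -1098*4 = -4392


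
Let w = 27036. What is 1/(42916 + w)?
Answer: 1/69952 ≈ 1.4296e-5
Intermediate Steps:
1/(42916 + w) = 1/(42916 + 27036) = 1/69952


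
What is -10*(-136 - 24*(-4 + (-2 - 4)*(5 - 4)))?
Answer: -1040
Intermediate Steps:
-10*(-136 - 24*(-4 + (-2 - 4)*(5 - 4))) = -10*(-136 - 24*(-4 - 6*1)) = -10*(-136 - 24*(-4 - 6)) = -10*(-136 - 24*(-10)) = -10*(-136 - 6*(-40)) = -10*(-136 + 240) = -10*104 = -1040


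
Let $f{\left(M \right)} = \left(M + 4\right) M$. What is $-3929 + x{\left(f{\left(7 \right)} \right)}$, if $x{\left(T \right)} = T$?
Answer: $-3852$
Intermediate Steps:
$f{\left(M \right)} = M \left(4 + M\right)$ ($f{\left(M \right)} = \left(4 + M\right) M = M \left(4 + M\right)$)
$-3929 + x{\left(f{\left(7 \right)} \right)} = -3929 + 7 \left(4 + 7\right) = -3929 + 7 \cdot 11 = -3929 + 77 = -3852$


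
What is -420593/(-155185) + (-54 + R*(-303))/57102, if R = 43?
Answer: 7328805377/2953791290 ≈ 2.4812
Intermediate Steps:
-420593/(-155185) + (-54 + R*(-303))/57102 = -420593/(-155185) + (-54 + 43*(-303))/57102 = -420593*(-1/155185) + (-54 - 13029)*(1/57102) = 420593/155185 - 13083*1/57102 = 420593/155185 - 4361/19034 = 7328805377/2953791290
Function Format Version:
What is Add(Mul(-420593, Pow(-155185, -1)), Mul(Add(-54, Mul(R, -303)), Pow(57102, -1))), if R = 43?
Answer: Rational(7328805377, 2953791290) ≈ 2.4812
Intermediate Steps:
Add(Mul(-420593, Pow(-155185, -1)), Mul(Add(-54, Mul(R, -303)), Pow(57102, -1))) = Add(Mul(-420593, Pow(-155185, -1)), Mul(Add(-54, Mul(43, -303)), Pow(57102, -1))) = Add(Mul(-420593, Rational(-1, 155185)), Mul(Add(-54, -13029), Rational(1, 57102))) = Add(Rational(420593, 155185), Mul(-13083, Rational(1, 57102))) = Add(Rational(420593, 155185), Rational(-4361, 19034)) = Rational(7328805377, 2953791290)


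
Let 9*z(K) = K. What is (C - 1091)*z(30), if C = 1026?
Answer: -650/3 ≈ -216.67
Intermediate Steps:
z(K) = K/9
(C - 1091)*z(30) = (1026 - 1091)*((⅑)*30) = -65*10/3 = -650/3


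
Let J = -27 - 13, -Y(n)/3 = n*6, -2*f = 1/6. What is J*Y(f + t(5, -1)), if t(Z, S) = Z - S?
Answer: 4260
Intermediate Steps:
f = -1/12 (f = -½/6 = -½*⅙ = -1/12 ≈ -0.083333)
Y(n) = -18*n (Y(n) = -3*n*6 = -18*n)
J = -40
J*Y(f + t(5, -1)) = -(-720)*(-1/12 + (5 - 1*(-1))) = -(-720)*(-1/12 + (5 + 1)) = -(-720)*(-1/12 + 6) = -(-720)*71/12 = -40*(-213/2) = 4260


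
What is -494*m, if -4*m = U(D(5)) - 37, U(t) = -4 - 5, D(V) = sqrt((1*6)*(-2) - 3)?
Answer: -5681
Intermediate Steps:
D(V) = I*sqrt(15) (D(V) = sqrt(6*(-2) - 3) = sqrt(-12 - 3) = sqrt(-15) = I*sqrt(15))
U(t) = -9
m = 23/2 (m = -(-9 - 37)/4 = -1/4*(-46) = 23/2 ≈ 11.500)
-494*m = -494*23/2 = -5681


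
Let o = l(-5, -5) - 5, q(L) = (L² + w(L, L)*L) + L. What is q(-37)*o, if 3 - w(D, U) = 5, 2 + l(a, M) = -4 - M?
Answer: -8436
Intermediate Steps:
l(a, M) = -6 - M (l(a, M) = -2 + (-4 - M) = -6 - M)
w(D, U) = -2 (w(D, U) = 3 - 1*5 = 3 - 5 = -2)
q(L) = L² - L (q(L) = (L² - 2*L) + L = L² - L)
o = -6 (o = (-6 - 1*(-5)) - 5 = (-6 + 5) - 5 = -1 - 5 = -6)
q(-37)*o = -37*(-1 - 37)*(-6) = -37*(-38)*(-6) = 1406*(-6) = -8436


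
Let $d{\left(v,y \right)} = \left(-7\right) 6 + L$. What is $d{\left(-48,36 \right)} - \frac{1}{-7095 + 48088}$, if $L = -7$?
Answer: $- \frac{2008658}{40993} \approx -49.0$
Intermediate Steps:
$d{\left(v,y \right)} = -49$ ($d{\left(v,y \right)} = \left(-7\right) 6 - 7 = -42 - 7 = -49$)
$d{\left(-48,36 \right)} - \frac{1}{-7095 + 48088} = -49 - \frac{1}{-7095 + 48088} = -49 - \frac{1}{40993} = - \frac{2008658}{40993}$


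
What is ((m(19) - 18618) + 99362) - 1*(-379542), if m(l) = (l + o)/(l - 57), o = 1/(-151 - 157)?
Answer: 5387181493/11704 ≈ 4.6029e+5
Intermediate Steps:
o = -1/308 (o = 1/(-308) = -1/308 ≈ -0.0032468)
m(l) = (-1/308 + l)/(-57 + l) (m(l) = (l - 1/308)/(l - 57) = (-1/308 + l)/(-57 + l))
((m(19) - 18618) + 99362) - 1*(-379542) = (((-1/308 + 19)/(-57 + 19) - 18618) + 99362) - 1*(-379542) = (((5851/308)/(-38) - 18618) + 99362) + 379542 = ((-1/38*5851/308 - 18618) + 99362) + 379542 = ((-5851/11704 - 18618) + 99362) + 379542 = (-217910923/11704 + 99362) + 379542 = 945021925/11704 + 379542 = 5387181493/11704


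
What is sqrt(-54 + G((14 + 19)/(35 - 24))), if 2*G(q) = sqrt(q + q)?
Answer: sqrt(-216 + 2*sqrt(6))/2 ≈ 7.2647*I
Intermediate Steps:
G(q) = sqrt(2)*sqrt(q)/2 (G(q) = sqrt(q + q)/2 = sqrt(2*q)/2 = (sqrt(2)*sqrt(q))/2 = sqrt(2)*sqrt(q)/2)
sqrt(-54 + G((14 + 19)/(35 - 24))) = sqrt(-54 + sqrt(2)*sqrt((14 + 19)/(35 - 24))/2) = sqrt(-54 + sqrt(2)*sqrt(33/11)/2) = sqrt(-54 + sqrt(2)*sqrt(33*(1/11))/2) = sqrt(-54 + sqrt(2)*sqrt(3)/2) = sqrt(-54 + sqrt(6)/2)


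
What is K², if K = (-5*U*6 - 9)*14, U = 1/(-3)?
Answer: 196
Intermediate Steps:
U = -⅓ ≈ -0.33333
K = 14 (K = (-5*(-⅓)*6 - 9)*14 = ((5/3)*6 - 9)*14 = (10 - 9)*14 = 1*14 = 14)
K² = 14² = 196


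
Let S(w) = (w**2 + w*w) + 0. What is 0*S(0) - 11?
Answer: -11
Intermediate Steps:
S(w) = 2*w**2 (S(w) = (w**2 + w**2) + 0 = 2*w**2 + 0 = 2*w**2)
0*S(0) - 11 = 0*(2*0**2) - 11 = 0*(2*0) - 11 = 0*0 - 11 = 0 - 11 = -11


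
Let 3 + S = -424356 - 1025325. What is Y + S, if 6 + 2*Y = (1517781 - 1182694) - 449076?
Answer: -3013363/2 ≈ -1.5067e+6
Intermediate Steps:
S = -1449684 (S = -3 + (-424356 - 1025325) = -3 - 1449681 = -1449684)
Y = -113995/2 (Y = -3 + ((1517781 - 1182694) - 449076)/2 = -3 + (335087 - 449076)/2 = -3 + (½)*(-113989) = -3 - 113989/2 = -113995/2 ≈ -56998.)
Y + S = -113995/2 - 1449684 = -3013363/2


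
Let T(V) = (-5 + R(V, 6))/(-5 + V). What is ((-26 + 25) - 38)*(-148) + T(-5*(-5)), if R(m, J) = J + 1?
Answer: 57721/10 ≈ 5772.1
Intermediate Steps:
R(m, J) = 1 + J
T(V) = 2/(-5 + V) (T(V) = (-5 + (1 + 6))/(-5 + V) = (-5 + 7)/(-5 + V) = 2/(-5 + V))
((-26 + 25) - 38)*(-148) + T(-5*(-5)) = ((-26 + 25) - 38)*(-148) + 2/(-5 - 5*(-5)) = (-1 - 38)*(-148) + 2/(-5 + 25) = -39*(-148) + 2/20 = 5772 + 2*(1/20) = 5772 + ⅒ = 57721/10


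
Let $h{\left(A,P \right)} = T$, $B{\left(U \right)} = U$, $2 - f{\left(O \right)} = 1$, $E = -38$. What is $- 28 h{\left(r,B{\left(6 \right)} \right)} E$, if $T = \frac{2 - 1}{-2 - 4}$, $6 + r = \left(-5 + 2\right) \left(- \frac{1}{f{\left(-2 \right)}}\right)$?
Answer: $- \frac{532}{3} \approx -177.33$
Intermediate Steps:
$f{\left(O \right)} = 1$ ($f{\left(O \right)} = 2 - 1 = 1$)
$r = -3$ ($r = -6 + \left(-5 + 2\right) \left(- 1^{-1}\right) = -6 - 3 \left(\left(-1\right) 1\right) = -6 - -3 = -6 + 3 = -3$)
$T = - \frac{1}{6}$ ($T = 1 \frac{1}{-6} = 1 \left(- \frac{1}{6}\right) = - \frac{1}{6} \approx -0.16667$)
$h{\left(A,P \right)} = - \frac{1}{6}$
$- 28 h{\left(r,B{\left(6 \right)} \right)} E = \left(-28\right) \left(- \frac{1}{6}\right) \left(-38\right) = \frac{14}{3} \left(-38\right) = - \frac{532}{3}$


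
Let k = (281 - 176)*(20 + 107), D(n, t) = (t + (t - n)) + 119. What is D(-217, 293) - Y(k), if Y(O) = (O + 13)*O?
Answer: -177994658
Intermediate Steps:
D(n, t) = 119 - n + 2*t (D(n, t) = (-n + 2*t) + 119 = 119 - n + 2*t)
k = 13335 (k = 105*127 = 13335)
Y(O) = O*(13 + O) (Y(O) = (13 + O)*O = O*(13 + O))
D(-217, 293) - Y(k) = (119 - 1*(-217) + 2*293) - 13335*(13 + 13335) = (119 + 217 + 586) - 13335*13348 = 922 - 1*177995580 = 922 - 177995580 = -177994658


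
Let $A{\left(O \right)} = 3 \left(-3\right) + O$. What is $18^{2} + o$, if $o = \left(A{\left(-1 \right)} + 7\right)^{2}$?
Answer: $333$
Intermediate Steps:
$A{\left(O \right)} = -9 + O$
$o = 9$ ($o = \left(\left(-9 - 1\right) + 7\right)^{2} = \left(-10 + 7\right)^{2} = \left(-3\right)^{2} = 9$)
$18^{2} + o = 18^{2} + 9 = 324 + 9 = 333$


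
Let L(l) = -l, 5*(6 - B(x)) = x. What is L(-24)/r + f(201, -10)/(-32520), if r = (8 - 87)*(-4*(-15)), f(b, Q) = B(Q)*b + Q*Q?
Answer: -7397/128454 ≈ -0.057585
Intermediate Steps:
B(x) = 6 - x/5
f(b, Q) = Q² + b*(6 - Q/5) (f(b, Q) = (6 - Q/5)*b + Q*Q = b*(6 - Q/5) + Q² = Q² + b*(6 - Q/5))
r = -4740 (r = -79*60 = -4740)
L(-24)/r + f(201, -10)/(-32520) = -1*(-24)/(-4740) + ((-10)² - ⅕*201*(-30 - 10))/(-32520) = 24*(-1/4740) + (100 - ⅕*201*(-40))*(-1/32520) = -2/395 + (100 + 1608)*(-1/32520) = -2/395 + 1708*(-1/32520) = -2/395 - 427/8130 = -7397/128454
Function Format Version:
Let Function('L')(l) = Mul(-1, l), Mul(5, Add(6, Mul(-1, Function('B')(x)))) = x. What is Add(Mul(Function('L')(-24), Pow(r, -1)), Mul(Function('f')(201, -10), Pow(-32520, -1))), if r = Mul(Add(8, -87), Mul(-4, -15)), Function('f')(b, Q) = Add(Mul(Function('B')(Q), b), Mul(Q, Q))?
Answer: Rational(-7397, 128454) ≈ -0.057585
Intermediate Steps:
Function('B')(x) = Add(6, Mul(Rational(-1, 5), x))
Function('f')(b, Q) = Add(Pow(Q, 2), Mul(b, Add(6, Mul(Rational(-1, 5), Q)))) (Function('f')(b, Q) = Add(Mul(Add(6, Mul(Rational(-1, 5), Q)), b), Mul(Q, Q)) = Add(Mul(b, Add(6, Mul(Rational(-1, 5), Q))), Pow(Q, 2)) = Add(Pow(Q, 2), Mul(b, Add(6, Mul(Rational(-1, 5), Q)))))
r = -4740 (r = Mul(-79, 60) = -4740)
Add(Mul(Function('L')(-24), Pow(r, -1)), Mul(Function('f')(201, -10), Pow(-32520, -1))) = Add(Mul(Mul(-1, -24), Pow(-4740, -1)), Mul(Add(Pow(-10, 2), Mul(Rational(-1, 5), 201, Add(-30, -10))), Pow(-32520, -1))) = Add(Mul(24, Rational(-1, 4740)), Mul(Add(100, Mul(Rational(-1, 5), 201, -40)), Rational(-1, 32520))) = Add(Rational(-2, 395), Mul(Add(100, 1608), Rational(-1, 32520))) = Add(Rational(-2, 395), Mul(1708, Rational(-1, 32520))) = Add(Rational(-2, 395), Rational(-427, 8130)) = Rational(-7397, 128454)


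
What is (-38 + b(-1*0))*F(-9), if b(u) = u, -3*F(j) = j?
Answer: -114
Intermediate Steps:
F(j) = -j/3
(-38 + b(-1*0))*F(-9) = (-38 - 1*0)*(-1/3*(-9)) = (-38 + 0)*3 = -38*3 = -114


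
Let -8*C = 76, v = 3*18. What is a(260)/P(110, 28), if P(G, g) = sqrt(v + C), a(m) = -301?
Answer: -301*sqrt(178)/89 ≈ -45.122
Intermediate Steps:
v = 54
C = -19/2 (C = -1/8*76 = -19/2 ≈ -9.5000)
P(G, g) = sqrt(178)/2 (P(G, g) = sqrt(54 - 19/2) = sqrt(89/2) = sqrt(178)/2)
a(260)/P(110, 28) = -301*sqrt(178)/89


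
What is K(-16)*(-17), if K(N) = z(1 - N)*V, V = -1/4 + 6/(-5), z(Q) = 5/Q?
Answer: 29/4 ≈ 7.2500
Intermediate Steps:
V = -29/20 (V = -1*¼ + 6*(-⅕) = -¼ - 6/5 = -29/20 ≈ -1.4500)
K(N) = -29/(4*(1 - N)) (K(N) = (5/(1 - N))*(-29/20) = -29/(4*(1 - N)))
K(-16)*(-17) = (29/(4*(-1 - 16)))*(-17) = ((29/4)/(-17))*(-17) = ((29/4)*(-1/17))*(-17) = -29/68*(-17) = 29/4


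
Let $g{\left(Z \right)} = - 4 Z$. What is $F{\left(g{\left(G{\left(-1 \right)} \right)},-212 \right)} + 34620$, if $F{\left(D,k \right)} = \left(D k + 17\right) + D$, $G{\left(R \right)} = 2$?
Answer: $36325$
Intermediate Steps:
$F{\left(D,k \right)} = 17 + D + D k$ ($F{\left(D,k \right)} = \left(17 + D k\right) + D = 17 + D + D k$)
$F{\left(g{\left(G{\left(-1 \right)} \right)},-212 \right)} + 34620 = \left(17 - 8 + \left(-4\right) 2 \left(-212\right)\right) + 34620 = \left(17 - 8 - -1696\right) + 34620 = \left(17 - 8 + 1696\right) + 34620 = 1705 + 34620 = 36325$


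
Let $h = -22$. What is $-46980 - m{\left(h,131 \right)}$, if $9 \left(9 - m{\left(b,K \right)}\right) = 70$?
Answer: $- \frac{422831}{9} \approx -46981.0$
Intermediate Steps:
$m{\left(b,K \right)} = \frac{11}{9}$ ($m{\left(b,K \right)} = 9 - \frac{70}{9} = \frac{11}{9}$)
$-46980 - m{\left(h,131 \right)} = -46980 - \frac{11}{9} = - \frac{422831}{9}$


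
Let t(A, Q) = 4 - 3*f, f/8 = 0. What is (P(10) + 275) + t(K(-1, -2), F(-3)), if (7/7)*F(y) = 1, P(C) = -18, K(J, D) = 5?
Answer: 261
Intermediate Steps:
f = 0 (f = 8*0 = 0)
F(y) = 1
t(A, Q) = 4 (t(A, Q) = 4 - 3*0 = 4 + 0 = 4)
(P(10) + 275) + t(K(-1, -2), F(-3)) = (-18 + 275) + 4 = 257 + 4 = 261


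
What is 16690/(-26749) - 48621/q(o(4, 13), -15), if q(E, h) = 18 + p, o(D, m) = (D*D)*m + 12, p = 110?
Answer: -1302699449/3423872 ≈ -380.48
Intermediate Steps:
o(D, m) = 12 + m*D² (o(D, m) = D²*m + 12 = m*D² + 12 = 12 + m*D²)
q(E, h) = 128 (q(E, h) = 18 + 110 = 128)
16690/(-26749) - 48621/q(o(4, 13), -15) = 16690/(-26749) - 48621/128 = 16690*(-1/26749) - 48621*1/128 = -16690/26749 - 48621/128 = -1302699449/3423872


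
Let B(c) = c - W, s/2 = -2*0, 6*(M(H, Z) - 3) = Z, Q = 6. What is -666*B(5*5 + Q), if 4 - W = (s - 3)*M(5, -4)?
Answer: -13320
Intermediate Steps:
M(H, Z) = 3 + Z/6
s = 0 (s = 2*(-2*0) = 2*0 = 0)
W = 11 (W = 4 - (0 - 3)*(3 + (⅙)*(-4)) = 4 - (-3)*(3 - ⅔) = 4 - (-3)*7/3 = 4 - 1*(-7) = 4 + 7 = 11)
B(c) = -11 + c (B(c) = c - 1*11 = c - 11 = -11 + c)
-666*B(5*5 + Q) = -666*(-11 + (5*5 + 6)) = -666*(-11 + (25 + 6)) = -666*(-11 + 31) = -666*20 = -13320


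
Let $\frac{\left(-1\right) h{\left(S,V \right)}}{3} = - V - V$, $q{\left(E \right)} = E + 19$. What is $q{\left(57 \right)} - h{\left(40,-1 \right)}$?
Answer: $82$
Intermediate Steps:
$q{\left(E \right)} = 19 + E$
$h{\left(S,V \right)} = 6 V$ ($h{\left(S,V \right)} = - 3 \left(- V - V\right) = - 3 \left(- 2 V\right) = 6 V$)
$q{\left(57 \right)} - h{\left(40,-1 \right)} = \left(19 + 57\right) - 6 \left(-1\right) = 76 - -6 = 76 + 6 = 82$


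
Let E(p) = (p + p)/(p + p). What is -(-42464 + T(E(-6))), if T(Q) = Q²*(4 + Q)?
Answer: 42459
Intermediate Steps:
E(p) = 1 (E(p) = (2*p)/((2*p)) = (2*p)*(1/(2*p)) = 1)
-(-42464 + T(E(-6))) = -(-42464 + 1²*(4 + 1)) = -(-42464 + 1*5) = -(-42464 + 5) = -1*(-42459) = 42459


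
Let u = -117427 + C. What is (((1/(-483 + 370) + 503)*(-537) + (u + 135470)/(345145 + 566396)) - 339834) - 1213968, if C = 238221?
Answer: -604083790280/331203 ≈ -1.8239e+6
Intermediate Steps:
u = 120794 (u = -117427 + 238221 = 120794)
(((1/(-483 + 370) + 503)*(-537) + (u + 135470)/(345145 + 566396)) - 339834) - 1213968 = (((1/(-483 + 370) + 503)*(-537) + (120794 + 135470)/(345145 + 566396)) - 339834) - 1213968 = (((1/(-113) + 503)*(-537) + 256264/911541) - 339834) - 1213968 = (((-1/113 + 503)*(-537) + 256264*(1/911541)) - 339834) - 1213968 = (((56838/113)*(-537) + 824/2931) - 339834) - 1213968 = ((-30522006/113 + 824/2931) - 339834) - 1213968 = (-89459906474/331203 - 339834) - 1213968 = -202013946776/331203 - 1213968 = -604083790280/331203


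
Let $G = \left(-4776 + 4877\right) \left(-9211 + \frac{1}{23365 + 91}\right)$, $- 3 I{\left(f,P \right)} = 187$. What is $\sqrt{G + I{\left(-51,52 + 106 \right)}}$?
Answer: $\frac{i \sqrt{287930508813966}}{17592} \approx 964.56 i$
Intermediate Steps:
$I{\left(f,P \right)} = - \frac{187}{3}$ ($I{\left(f,P \right)} = \left(- \frac{1}{3}\right) 187 = - \frac{187}{3}$)
$G = - \frac{21821374715}{23456}$ ($G = 101 \left(-9211 + \frac{1}{23456}\right) = 101 \left(- \frac{216053215}{23456}\right) = - \frac{21821374715}{23456} \approx -9.3031 \cdot 10^{5}$)
$\sqrt{G + I{\left(-51,52 + 106 \right)}} = \sqrt{- \frac{21821374715}{23456} - \frac{187}{3}} = \sqrt{- \frac{65468510417}{70368}} = \frac{i \sqrt{287930508813966}}{17592}$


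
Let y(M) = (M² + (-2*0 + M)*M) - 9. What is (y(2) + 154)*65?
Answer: 9945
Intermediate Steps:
y(M) = -9 + 2*M² (y(M) = (M² + (0 + M)*M) - 9 = (M² + M*M) - 9 = (M² + M²) - 9 = 2*M² - 9 = -9 + 2*M²)
(y(2) + 154)*65 = ((-9 + 2*2²) + 154)*65 = ((-9 + 2*4) + 154)*65 = ((-9 + 8) + 154)*65 = (-1 + 154)*65 = 153*65 = 9945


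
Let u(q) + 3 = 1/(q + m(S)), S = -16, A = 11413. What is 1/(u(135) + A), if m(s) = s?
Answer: 119/1357791 ≈ 8.7642e-5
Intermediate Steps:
u(q) = -3 + 1/(-16 + q) (u(q) = -3 + 1/(q - 16) = -3 + 1/(-16 + q))
1/(u(135) + A) = 1/((49 - 3*135)/(-16 + 135) + 11413) = 1/((49 - 405)/119 + 11413) = 1/((1/119)*(-356) + 11413) = 1/(-356/119 + 11413) = 1/(1357791/119) = 119/1357791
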